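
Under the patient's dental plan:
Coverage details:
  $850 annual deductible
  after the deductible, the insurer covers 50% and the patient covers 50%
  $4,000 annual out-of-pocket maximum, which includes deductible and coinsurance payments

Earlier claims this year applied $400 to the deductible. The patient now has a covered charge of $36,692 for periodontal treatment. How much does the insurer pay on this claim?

$33,092

Deductible still to meet: $850 − $400 = $450.
The remaining $36,242 (= $36,692 − $450) moves to coinsurance.
Coinsurance: $36,242 × 50% = $18,121.
So the patient owes $450 + $18,121 = $18,571 before any cap.
That would bring total out-of-pocket to $18,971, past the $4,000 cap. The patient is capped at $4,000 − $400 = $3,600 on this claim.
Insurer pays the balance: $36,692 − $3,600 = $33,092.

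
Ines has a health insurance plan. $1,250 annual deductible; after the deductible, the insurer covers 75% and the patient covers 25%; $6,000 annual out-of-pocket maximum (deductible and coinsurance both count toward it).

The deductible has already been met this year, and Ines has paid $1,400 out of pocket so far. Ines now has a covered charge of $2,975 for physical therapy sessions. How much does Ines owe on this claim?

$743.75

With the deductible met, the entire $2,975 is subject to coinsurance.
25% of $2,975 = $743.75 falls to the patient.
Total out-of-pocket so far would be $1,400 + $743.75 = $2,143.75, below the $6,000 cap — no reduction.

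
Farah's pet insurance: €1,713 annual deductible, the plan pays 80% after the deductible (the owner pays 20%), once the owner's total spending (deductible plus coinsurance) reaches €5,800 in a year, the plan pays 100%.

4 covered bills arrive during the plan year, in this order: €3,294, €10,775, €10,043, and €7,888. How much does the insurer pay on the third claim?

Bill 1, €3,294: deductible takes €1,713, €1,581 remains; owner's 20% is €316.20. Owner owes €2,029.20 (running OOP €2,029.20). Insurer: €3,294 − €2,029.20 = €1,264.80.
Bill 2, €10,775: 20% coinsurance on €10,775 = €2,155. Owner owes €2,155 (running OOP €4,184.20). Insurer: €10,775 − €2,155 = €8,620.
Bill 3, €10,043: deductible met; 20% of €10,043 = €2,008.60. That would push OOP to €6,192.80, over the €5,800 cap, so owner pays €5,800 − €4,184.20 = €1,615.80. Insurer: €10,043 − €1,615.80 = €8,427.20.

€8,427.20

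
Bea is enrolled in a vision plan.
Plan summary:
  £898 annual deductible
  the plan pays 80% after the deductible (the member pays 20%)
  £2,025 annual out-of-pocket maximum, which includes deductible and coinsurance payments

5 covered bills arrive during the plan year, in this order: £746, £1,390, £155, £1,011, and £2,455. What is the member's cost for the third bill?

Claim 1 — £746: all of it applies to the deductible. Member pays £746; OOP now £746.
Claim 2 — £1,390: deductible takes £152, £1,238 remains; 20% of £1,238 = £247.60. Cost to member: £399.60. OOP to date £1,145.60.
Claim 3 — £155: deductible already satisfied, so member's share is 20% × £155 = £31. Member pays £31; OOP now £1,176.60.

£31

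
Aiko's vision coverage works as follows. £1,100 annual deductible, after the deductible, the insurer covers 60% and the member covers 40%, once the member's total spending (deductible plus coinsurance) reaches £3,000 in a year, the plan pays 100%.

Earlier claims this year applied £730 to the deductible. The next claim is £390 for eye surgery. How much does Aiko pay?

£378

Deductible still to meet: £1,100 − £730 = £370.
After the £370 deductible portion, £390 − £370 = £20 is subject to coinsurance.
Coinsurance: £20 × 40% = £8.
That puts the member's cost at £370 + £8 = £378 before any cap.
Cumulative spending £730 + £378 = £1,108 stays under the £3,000 maximum.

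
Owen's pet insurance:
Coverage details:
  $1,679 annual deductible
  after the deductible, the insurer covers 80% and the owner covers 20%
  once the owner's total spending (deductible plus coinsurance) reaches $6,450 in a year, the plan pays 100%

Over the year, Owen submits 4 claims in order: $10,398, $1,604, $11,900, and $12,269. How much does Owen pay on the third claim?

$2,380

#1 ($10,398): $1,679 to deductible, leaving $8,719; coinsurance $8,719 × 20% = $1,743.80. Owner pays $3,422.80; OOP now $3,422.80.
#2 ($1,604): 20% coinsurance on $1,604 = $320.80. Owner pays $320.80; OOP now $3,743.60.
#3 ($11,900): deductible met; 20% of $11,900 = $2,380. Cost to owner: $2,380. OOP to date $6,123.60.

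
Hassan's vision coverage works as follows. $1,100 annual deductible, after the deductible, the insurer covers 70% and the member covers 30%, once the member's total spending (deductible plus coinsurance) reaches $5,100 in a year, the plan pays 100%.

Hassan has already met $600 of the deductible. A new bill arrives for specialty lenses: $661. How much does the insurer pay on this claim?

$112.70

$600 of the $1,100 deductible is already met, leaving $500.
That leaves $661 − $500 = $161 for coinsurance.
Coinsurance: $161 × 30% = $48.30.
That puts the member's cost at $500 + $48.30 = $548.30 before any cap.
Total out-of-pocket so far would be $600 + $548.30 = $1,148.30, below the $5,100 cap — no reduction.
Insurer pays the balance: $661 − $548.30 = $112.70.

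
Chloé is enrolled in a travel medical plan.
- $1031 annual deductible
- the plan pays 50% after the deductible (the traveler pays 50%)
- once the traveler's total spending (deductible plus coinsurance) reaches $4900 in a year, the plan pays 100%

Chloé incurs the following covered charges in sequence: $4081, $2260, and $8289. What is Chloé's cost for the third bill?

$1214

Claim 1 — $4081: deductible takes $1031, $3050 remains; coinsurance $3050 × 50% = $1525. Traveler owes $2556 (running OOP $2556).
Claim 2 — $2260: deductible met; 50% of $2260 = $1130. Cost to traveler: $1130. OOP to date $3686.
Claim 3 — $8289: deductible met; 50% of $8289 = $4144.50. OOP would hit $7830.50 > $4900, so the cap limits the traveler to $4900 − $3686 = $1214.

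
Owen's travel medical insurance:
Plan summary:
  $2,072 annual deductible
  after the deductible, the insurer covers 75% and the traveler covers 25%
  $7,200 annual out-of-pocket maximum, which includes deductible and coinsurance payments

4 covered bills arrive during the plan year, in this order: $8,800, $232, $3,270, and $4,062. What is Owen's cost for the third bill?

$817.50

Claim 1 ($8,800): deductible takes $2,072, $6,728 remains; coinsurance $6,728 × 25% = $1,682. Traveler pays $3,754; OOP now $3,754.
Claim 2 ($232): 25% coinsurance on $232 = $58. Traveler pays $58; OOP now $3,812.
Claim 3 ($3,270): deductible met; 25% of $3,270 = $817.50. Traveler owes $817.50 (running OOP $4,629.50).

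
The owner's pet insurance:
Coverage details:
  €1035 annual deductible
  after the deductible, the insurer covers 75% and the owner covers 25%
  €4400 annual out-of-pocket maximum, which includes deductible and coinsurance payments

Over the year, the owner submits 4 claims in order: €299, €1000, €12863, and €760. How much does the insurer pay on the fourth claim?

€676.75

Bill 1, €299: fully absorbed by the deductible. Cost to owner: €299. OOP to date €299. Plan pays €299 − €299 = €0.
Bill 2, €1000: deductible takes €736, €264 remains; coinsurance €264 × 25% = €66. Owner owes €802 (running OOP €1101). Insurer: €1000 − €802 = €198.
Bill 3, €12863: deductible met; 25% of €12863 = €3215.75. Owner owes €3215.75 (running OOP €4316.75). Insurer: €12863 − €3215.75 = €9647.25.
Bill 4, €760: deductible already satisfied, so owner's share is 25% × €760 = €190. OOP would hit €4506.75 > €4400, so the cap limits the owner to €4400 − €4316.75 = €83.25. Insurer: €760 − €83.25 = €676.75.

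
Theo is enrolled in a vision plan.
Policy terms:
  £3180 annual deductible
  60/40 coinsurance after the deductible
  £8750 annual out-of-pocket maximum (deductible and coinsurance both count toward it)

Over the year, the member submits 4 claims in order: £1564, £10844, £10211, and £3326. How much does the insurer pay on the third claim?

Claim 1 (£1564): fully absorbed by the deductible. Member pays £1564; OOP now £1564. Plan pays £1564 − £1564 = £0.
Claim 2 (£10844): £1616 to deductible, leaving £9228; member's 40% is £3691.20. Member owes £5307.20 (running OOP £6871.20). Insurer: £10844 − £5307.20 = £5536.80.
Claim 3 (£10211): 40% coinsurance on £10211 = £4084.40. Adding that to £6871.20 gives £10955.60, past the £8750 cap; member pays only £8750 − £6871.20 = £1878.80. Plan pays £10211 − £1878.80 = £8332.20.

£8332.20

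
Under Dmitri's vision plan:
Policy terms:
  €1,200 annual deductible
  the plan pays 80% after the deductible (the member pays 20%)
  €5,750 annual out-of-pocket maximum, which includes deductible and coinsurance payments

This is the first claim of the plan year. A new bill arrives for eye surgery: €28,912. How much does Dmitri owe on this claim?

The full €1,200 deductible is still open; €1,200 of this bill applies to it.
After the €1,200 deductible portion, €28,912 − €1,200 = €27,712 is subject to coinsurance.
Coinsurance: €27,712 × 20% = €5,542.40.
That puts the member's cost at €1,200 + €5,542.40 = €6,742.40 before any cap.
Year-to-date out-of-pocket would reach €0 + €6,742.40 = €6,742.40, above the €5,750 maximum, so the member pays only €5,750 − €0 = €5,750.

€5,750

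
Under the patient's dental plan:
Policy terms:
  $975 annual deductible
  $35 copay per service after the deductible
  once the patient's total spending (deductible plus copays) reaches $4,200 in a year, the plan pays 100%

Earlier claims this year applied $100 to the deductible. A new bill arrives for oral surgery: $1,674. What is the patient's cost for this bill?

$910

Deductible still to meet: $975 − $100 = $875.
That leaves $1,674 − $875 = $799 for the copay.
Copay on this service: $35.
So the patient owes $875 + $35 = $910 before any cap.
Year-to-date out-of-pocket becomes $100 + $910 = $1,010, still under the $4,200 maximum, so no cap applies.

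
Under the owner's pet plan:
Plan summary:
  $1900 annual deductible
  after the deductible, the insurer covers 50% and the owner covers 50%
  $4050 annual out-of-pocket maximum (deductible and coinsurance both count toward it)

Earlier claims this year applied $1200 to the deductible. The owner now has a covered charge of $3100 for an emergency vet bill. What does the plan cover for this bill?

$1200 of the $1900 deductible is already met, leaving $700.
The remaining $2400 (= $3100 − $700) moves to coinsurance.
Owner's 50% share of $2400 is $1200.
So the owner owes $700 + $1200 = $1900 before any cap.
Cumulative spending $1200 + $1900 = $3100 stays under the $4050 maximum.
The insurer covers the remainder: $3100 − $1900 = $1200.

$1200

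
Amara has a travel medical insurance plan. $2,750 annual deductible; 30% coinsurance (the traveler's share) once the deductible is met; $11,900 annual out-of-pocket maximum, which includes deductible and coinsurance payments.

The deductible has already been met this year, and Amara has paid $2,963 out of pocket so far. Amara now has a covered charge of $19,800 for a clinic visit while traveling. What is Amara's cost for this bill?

$5,940

The deductible is already satisfied, so the full bill goes to coinsurance.
Traveler's 30% share of $19,800 is $5,940.
Total out-of-pocket so far would be $2,963 + $5,940 = $8,903, below the $11,900 cap — no reduction.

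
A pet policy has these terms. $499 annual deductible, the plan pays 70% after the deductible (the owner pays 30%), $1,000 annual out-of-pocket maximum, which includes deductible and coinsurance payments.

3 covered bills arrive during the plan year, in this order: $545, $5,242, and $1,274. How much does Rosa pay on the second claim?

Claim 1 ($545): $499 to deductible, leaving $46; owner's 30% is $13.80. Owner owes $512.80 (running OOP $512.80).
Claim 2 ($5,242): deductible met; 30% of $5,242 = $1,572.60. That would push OOP to $2,085.40, over the $1,000 cap, so owner pays $1,000 − $512.80 = $487.20.

$487.20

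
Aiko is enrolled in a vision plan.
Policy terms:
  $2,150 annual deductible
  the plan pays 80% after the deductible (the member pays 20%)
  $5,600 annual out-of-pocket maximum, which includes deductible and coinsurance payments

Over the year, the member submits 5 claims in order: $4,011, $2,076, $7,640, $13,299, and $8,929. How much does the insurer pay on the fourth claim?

$12,164.40

Claim 1 ($4,011): $2,150 finishes the deductible; $1,861 goes to coinsurance; coinsurance $1,861 × 20% = $372.20. Cost to member: $2,522.20. OOP to date $2,522.20. Insurer: $4,011 − $2,522.20 = $1,488.80.
Claim 2 ($2,076): deductible met; 20% of $2,076 = $415.20. Member pays $415.20; OOP now $2,937.40. Insurer: $2,076 − $415.20 = $1,660.80.
Claim 3 ($7,640): 20% coinsurance on $7,640 = $1,528. Cost to member: $1,528. OOP to date $4,465.40. Plan pays $7,640 − $1,528 = $6,112.
Claim 4 ($13,299): deductible met; 20% of $13,299 = $2,659.80. That would push OOP to $7,125.20, over the $5,600 cap, so member pays $5,600 − $4,465.40 = $1,134.60. Plan pays $13,299 − $1,134.60 = $12,164.40.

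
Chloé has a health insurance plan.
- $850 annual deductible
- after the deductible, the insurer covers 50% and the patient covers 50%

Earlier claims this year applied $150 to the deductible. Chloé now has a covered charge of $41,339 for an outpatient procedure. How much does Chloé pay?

Deductible still to meet: $850 − $150 = $700.
That leaves $41,339 − $700 = $40,639 for coinsurance.
Patient's 50% share of $40,639 is $20,319.50.
So the patient owes $700 + $20,319.50 = $21,019.50.

$21,019.50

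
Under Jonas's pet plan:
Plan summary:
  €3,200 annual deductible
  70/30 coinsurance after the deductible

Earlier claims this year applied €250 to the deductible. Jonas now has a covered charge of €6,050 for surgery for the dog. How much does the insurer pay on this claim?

€2,170

€250 of the €3,200 deductible is already met, leaving €2,950.
After the €2,950 deductible portion, €6,050 − €2,950 = €3,100 is subject to coinsurance.
30% of €3,100 = €930 falls to the owner.
Owner responsibility: €2,950 + €930 = €3,880.
The plan picks up €6,050 − €3,880 = €2,170.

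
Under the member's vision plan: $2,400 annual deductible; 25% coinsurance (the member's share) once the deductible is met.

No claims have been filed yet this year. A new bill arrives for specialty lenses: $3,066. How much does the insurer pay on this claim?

Deductible not yet touched, so the first $2,400 of the bill goes to the deductible.
The remaining $666 (= $3,066 − $2,400) moves to coinsurance.
Coinsurance: $666 × 25% = $166.50.
So the member owes $2,400 + $166.50 = $2,566.50.
The plan picks up $3,066 − $2,566.50 = $499.50.

$499.50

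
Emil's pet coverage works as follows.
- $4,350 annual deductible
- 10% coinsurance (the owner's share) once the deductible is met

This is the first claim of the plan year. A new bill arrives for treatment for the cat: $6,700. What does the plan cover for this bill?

$2,115

Nothing has been paid toward the $4,350 deductible, so the first $4,350 of this charge is applied there.
After the $4,350 deductible portion, $6,700 − $4,350 = $2,350 is subject to coinsurance.
Coinsurance: $2,350 × 10% = $235.
That puts the owner's cost at $4,350 + $235 = $4,585.
The insurer covers the remainder: $6,700 − $4,585 = $2,115.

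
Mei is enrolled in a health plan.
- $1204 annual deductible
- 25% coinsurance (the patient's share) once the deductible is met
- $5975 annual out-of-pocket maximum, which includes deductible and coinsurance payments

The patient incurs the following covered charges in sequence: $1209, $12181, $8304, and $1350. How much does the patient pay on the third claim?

Claim 1 — $1209: $1204 finishes the deductible; $5 goes to coinsurance; patient's 25% is $1.25. Patient pays $1205.25; OOP now $1205.25.
Claim 2 — $12181: deductible met; 25% of $12181 = $3045.25. Cost to patient: $3045.25. OOP to date $4250.50.
Claim 3 — $8304: deductible already satisfied, so patient's share is 25% × $8304 = $2076. That would push OOP to $6326.50, over the $5975 cap, so patient pays $5975 − $4250.50 = $1724.50.

$1724.50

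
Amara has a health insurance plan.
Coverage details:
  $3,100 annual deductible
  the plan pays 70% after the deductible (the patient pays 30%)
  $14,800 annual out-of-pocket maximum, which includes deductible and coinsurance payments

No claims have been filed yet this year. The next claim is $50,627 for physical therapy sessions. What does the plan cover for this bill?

Deductible not yet touched, so the first $3,100 of the bill goes to the deductible.
That leaves $50,627 − $3,100 = $47,527 for coinsurance.
Coinsurance: $47,527 × 30% = $14,258.10.
Patient responsibility before any cap: $3,100 + $14,258.10 = $17,358.10.
That would bring total out-of-pocket to $17,358.10, past the $14,800 cap. The patient is capped at $14,800 − $0 = $14,800 on this claim.
The plan picks up $50,627 − $14,800 = $35,827.

$35,827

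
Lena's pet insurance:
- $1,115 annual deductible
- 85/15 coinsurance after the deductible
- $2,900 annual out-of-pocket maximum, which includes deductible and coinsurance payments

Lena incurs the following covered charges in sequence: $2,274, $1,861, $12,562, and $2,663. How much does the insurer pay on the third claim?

Claim 1 — $2,274: deductible takes $1,115, $1,159 remains; 15% of $1,159 = $173.85. Owner pays $1,288.85; OOP now $1,288.85. Plan pays $2,274 − $1,288.85 = $985.15.
Claim 2 — $1,861: deductible already satisfied, so owner's share is 15% × $1,861 = $279.15. Cost to owner: $279.15. OOP to date $1,568. Plan pays $1,861 − $279.15 = $1,581.85.
Claim 3 — $12,562: deductible already satisfied, so owner's share is 15% × $12,562 = $1,884.30. Adding that to $1,568 gives $3,452.30, past the $2,900 cap; owner pays only $2,900 − $1,568 = $1,332. Insurer: $12,562 − $1,332 = $11,230.

$11,230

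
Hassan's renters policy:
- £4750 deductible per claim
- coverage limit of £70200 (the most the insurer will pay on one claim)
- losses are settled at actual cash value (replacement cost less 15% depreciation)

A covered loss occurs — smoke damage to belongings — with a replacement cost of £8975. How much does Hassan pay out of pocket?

At 15% depreciation, ACV = £8975 − £1346.25 = £7628.75.
Less the £4750 deductible: £7628.75 − £4750 = £2878.75.
£2878.75 is within the £70200 limit, so the insurer pays £2878.75.
Tenant's share is the uncovered remainder: £8975 − £2878.75 = £6096.25.

£6096.25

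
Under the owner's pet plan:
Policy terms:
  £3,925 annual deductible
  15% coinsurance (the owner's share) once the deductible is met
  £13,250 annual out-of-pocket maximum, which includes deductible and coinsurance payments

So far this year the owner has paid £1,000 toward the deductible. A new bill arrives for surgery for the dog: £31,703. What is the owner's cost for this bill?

£7,241.70

£1,000 of the £3,925 deductible is already met, leaving £2,925.
After the £2,925 deductible portion, £31,703 − £2,925 = £28,778 is subject to coinsurance.
15% of £28,778 = £4,316.70 falls to the owner.
Owner responsibility before any cap: £2,925 + £4,316.70 = £7,241.70.
Cumulative spending £1,000 + £7,241.70 = £8,241.70 stays under the £13,250 maximum.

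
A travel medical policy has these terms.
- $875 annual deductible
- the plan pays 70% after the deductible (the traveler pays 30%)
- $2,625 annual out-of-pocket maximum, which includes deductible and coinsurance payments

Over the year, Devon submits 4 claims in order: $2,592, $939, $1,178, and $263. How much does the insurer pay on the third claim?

Bill 1, $2,592: deductible takes $875, $1,717 remains; traveler's 30% is $515.10. Traveler pays $1,390.10; OOP now $1,390.10. Plan pays $2,592 − $1,390.10 = $1,201.90.
Bill 2, $939: 30% coinsurance on $939 = $281.70. Cost to traveler: $281.70. OOP to date $1,671.80. Insurer: $939 − $281.70 = $657.30.
Bill 3, $1,178: deductible met; 30% of $1,178 = $353.40. Traveler owes $353.40 (running OOP $2,025.20). Insurer: $1,178 − $353.40 = $824.60.

$824.60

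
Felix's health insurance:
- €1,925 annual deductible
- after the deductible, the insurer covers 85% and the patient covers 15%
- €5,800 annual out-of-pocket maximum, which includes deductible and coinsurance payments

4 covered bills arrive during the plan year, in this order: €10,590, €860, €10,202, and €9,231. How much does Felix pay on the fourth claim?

Claim 1 (€10,590): €1,925 to deductible, leaving €8,665; patient's 15% is €1,299.75. Cost to patient: €3,224.75. OOP to date €3,224.75.
Claim 2 (€860): deductible already satisfied, so patient's share is 15% × €860 = €129. Patient pays €129; OOP now €3,353.75.
Claim 3 (€10,202): deductible met; 15% of €10,202 = €1,530.30. Patient pays €1,530.30; OOP now €4,884.05.
Claim 4 (€9,231): 15% coinsurance on €9,231 = €1,384.65. Adding that to €4,884.05 gives €6,268.70, past the €5,800 cap; patient pays only €5,800 − €4,884.05 = €915.95.

€915.95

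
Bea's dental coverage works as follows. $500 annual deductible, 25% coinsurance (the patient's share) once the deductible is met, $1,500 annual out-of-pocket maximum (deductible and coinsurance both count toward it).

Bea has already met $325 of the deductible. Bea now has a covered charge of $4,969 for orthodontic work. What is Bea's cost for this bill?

Remaining deductible: $500 − $325 = $175.
That leaves $4,969 − $175 = $4,794 for coinsurance.
25% of $4,794 = $1,198.50 falls to the patient.
Patient responsibility before any cap: $175 + $1,198.50 = $1,373.50.
Adding $1,373.50 to the $325 already spent would give $1,698.50, which exceeds the $1,500 cap; the patient pays just $1,500 − $325 = $1,175.

$1,175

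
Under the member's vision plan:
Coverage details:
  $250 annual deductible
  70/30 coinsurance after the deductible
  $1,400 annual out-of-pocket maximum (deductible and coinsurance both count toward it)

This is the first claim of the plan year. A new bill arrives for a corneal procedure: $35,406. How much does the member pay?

$1,400

Deductible not yet touched, so the first $250 of the bill goes to the deductible.
That leaves $35,406 − $250 = $35,156 for coinsurance.
Member's 30% share of $35,156 is $10,546.80.
Member responsibility before any cap: $250 + $10,546.80 = $10,796.80.
Year-to-date out-of-pocket would reach $0 + $10,796.80 = $10,796.80, above the $1,400 maximum, so the member pays only $1,400 − $0 = $1,400.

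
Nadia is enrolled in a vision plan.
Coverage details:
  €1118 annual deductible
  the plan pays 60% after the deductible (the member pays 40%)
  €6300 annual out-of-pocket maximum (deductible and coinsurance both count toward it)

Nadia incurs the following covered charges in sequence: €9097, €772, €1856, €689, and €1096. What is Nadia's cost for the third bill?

#1 (€9097): €1118 to deductible, leaving €7979; coinsurance €7979 × 40% = €3191.60. Member owes €4309.60 (running OOP €4309.60).
#2 (€772): deductible met; 40% of €772 = €308.80. Member owes €308.80 (running OOP €4618.40).
#3 (€1856): 40% coinsurance on €1856 = €742.40. Member owes €742.40 (running OOP €5360.80).

€742.40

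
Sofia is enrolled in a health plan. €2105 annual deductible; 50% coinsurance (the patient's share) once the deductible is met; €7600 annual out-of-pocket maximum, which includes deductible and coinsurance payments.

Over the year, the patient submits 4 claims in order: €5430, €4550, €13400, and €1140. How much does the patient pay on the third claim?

€1557.50

#1 (€5430): €2105 to deductible, leaving €3325; patient's 50% is €1662.50. Patient owes €3767.50 (running OOP €3767.50).
#2 (€4550): 50% coinsurance on €4550 = €2275. Cost to patient: €2275. OOP to date €6042.50.
#3 (€13400): deductible met; 50% of €13400 = €6700. OOP would hit €12742.50 > €7600, so the cap limits the patient to €7600 − €6042.50 = €1557.50.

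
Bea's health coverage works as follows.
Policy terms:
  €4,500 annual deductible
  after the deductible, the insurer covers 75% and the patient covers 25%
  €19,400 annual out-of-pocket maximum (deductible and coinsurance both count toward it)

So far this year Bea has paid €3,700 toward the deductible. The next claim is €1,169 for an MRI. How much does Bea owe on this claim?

Deductible still to meet: €4,500 − €3,700 = €800.
The remaining €369 (= €1,169 − €800) moves to coinsurance.
25% of €369 = €92.25 falls to the patient.
Patient responsibility before any cap: €800 + €92.25 = €892.25.
Cumulative spending €3,700 + €892.25 = €4,592.25 stays under the €19,400 maximum.

€892.25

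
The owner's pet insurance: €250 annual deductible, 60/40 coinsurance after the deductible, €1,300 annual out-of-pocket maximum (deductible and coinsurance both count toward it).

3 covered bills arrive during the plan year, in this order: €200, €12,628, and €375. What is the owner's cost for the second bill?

Bill 1, €200: all of it applies to the deductible. Cost to owner: €200. OOP to date €200.
Bill 2, €12,628: €50 to deductible, leaving €12,578; 40% of €12,578 = €5,031.20. Deductible plus coinsurance: €50 + €5,031.20 = €5,081.20. Adding that to €200 gives €5,281.20, past the €1,300 cap; owner pays only €1,300 − €200 = €1,100.

€1,100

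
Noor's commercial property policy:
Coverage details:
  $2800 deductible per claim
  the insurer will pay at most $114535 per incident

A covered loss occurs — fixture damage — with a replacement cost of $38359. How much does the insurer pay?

After the deductible, $38359 − $2800 = $35559 remains.
That's under the $114535 cap, so the insurer reimburses the full $35559.

$35559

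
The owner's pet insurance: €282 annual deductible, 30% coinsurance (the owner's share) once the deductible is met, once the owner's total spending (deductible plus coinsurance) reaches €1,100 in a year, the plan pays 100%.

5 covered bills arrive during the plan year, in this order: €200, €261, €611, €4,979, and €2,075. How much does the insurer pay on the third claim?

Claim 1 — €200: entire amount goes to the deductible. Owner owes €200 (running OOP €200). Insurer: €200 − €200 = €0.
Claim 2 — €261: €82 to deductible, leaving €179; owner's 30% is €53.70. Cost to owner: €135.70. OOP to date €335.70. Insurer: €261 − €135.70 = €125.30.
Claim 3 — €611: 30% coinsurance on €611 = €183.30. Cost to owner: €183.30. OOP to date €519. Plan pays €611 − €183.30 = €427.70.

€427.70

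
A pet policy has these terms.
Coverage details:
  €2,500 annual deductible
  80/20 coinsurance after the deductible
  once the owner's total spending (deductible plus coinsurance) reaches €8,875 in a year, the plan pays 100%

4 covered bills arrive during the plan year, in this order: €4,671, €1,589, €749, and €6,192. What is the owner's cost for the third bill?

Bill 1, €4,671: deductible takes €2,500, €2,171 remains; owner's 20% is €434.20. Owner owes €2,934.20 (running OOP €2,934.20).
Bill 2, €1,589: deductible met; 20% of €1,589 = €317.80. Owner pays €317.80; OOP now €3,252.
Bill 3, €749: 20% coinsurance on €749 = €149.80. Owner owes €149.80 (running OOP €3,401.80).

€149.80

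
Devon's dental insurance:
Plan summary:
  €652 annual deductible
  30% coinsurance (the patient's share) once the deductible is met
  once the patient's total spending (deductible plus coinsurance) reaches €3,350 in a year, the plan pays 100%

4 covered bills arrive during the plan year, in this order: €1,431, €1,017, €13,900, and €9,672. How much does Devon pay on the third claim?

€2,159.20

Bill 1, €1,431: €652 to deductible, leaving €779; coinsurance €779 × 30% = €233.70. Patient owes €885.70 (running OOP €885.70).
Bill 2, €1,017: deductible already satisfied, so patient's share is 30% × €1,017 = €305.10. Patient pays €305.10; OOP now €1,190.80.
Bill 3, €13,900: 30% coinsurance on €13,900 = €4,170. Adding that to €1,190.80 gives €5,360.80, past the €3,350 cap; patient pays only €3,350 − €1,190.80 = €2,159.20.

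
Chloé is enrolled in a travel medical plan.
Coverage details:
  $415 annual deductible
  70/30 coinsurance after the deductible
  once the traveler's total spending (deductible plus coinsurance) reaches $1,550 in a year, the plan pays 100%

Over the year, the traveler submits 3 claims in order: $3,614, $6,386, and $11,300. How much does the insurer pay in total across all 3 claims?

#1 ($3,614): $415 finishes the deductible; $3,199 goes to coinsurance; coinsurance $3,199 × 30% = $959.70. Cost to traveler: $1,374.70. OOP to date $1,374.70. Plan pays $3,614 − $1,374.70 = $2,239.30.
#2 ($6,386): 30% coinsurance on $6,386 = $1,915.80. That would push OOP to $3,290.50, over the $1,550 cap, so traveler pays $1,550 − $1,374.70 = $175.30. Plan pays $6,386 − $175.30 = $6,210.70.
#3 ($11,300): 30% coinsurance on $11,300 = $3,390. Adding that to $1,550 gives $4,940, past the $1,550 cap; traveler pays only $1,550 − $1,550 = $0. Insurer: $11,300 − $0 = $11,300.
Insurer total: $2,239.30 + $6,210.70 + $11,300 = $19,750.

$19,750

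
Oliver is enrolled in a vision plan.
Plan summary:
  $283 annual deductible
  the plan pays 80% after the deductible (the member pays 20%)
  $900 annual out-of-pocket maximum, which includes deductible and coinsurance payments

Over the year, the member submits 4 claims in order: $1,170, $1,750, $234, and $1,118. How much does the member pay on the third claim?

$46.80

Claim 1 — $1,170: $283 to deductible, leaving $887; 20% of $887 = $177.40. Member pays $460.40; OOP now $460.40.
Claim 2 — $1,750: deductible already satisfied, so member's share is 20% × $1,750 = $350. Cost to member: $350. OOP to date $810.40.
Claim 3 — $234: 20% coinsurance on $234 = $46.80. Member owes $46.80 (running OOP $857.20).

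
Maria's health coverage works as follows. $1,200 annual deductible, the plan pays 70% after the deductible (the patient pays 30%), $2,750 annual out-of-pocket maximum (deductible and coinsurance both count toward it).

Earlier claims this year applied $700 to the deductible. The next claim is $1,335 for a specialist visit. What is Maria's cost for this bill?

$700 of the $1,200 deductible is already met, leaving $500.
The remaining $835 (= $1,335 − $500) moves to coinsurance.
Patient's 30% share of $835 is $250.50.
Patient responsibility before any cap: $500 + $250.50 = $750.50.
Year-to-date out-of-pocket becomes $700 + $750.50 = $1,450.50, still under the $2,750 maximum, so no cap applies.

$750.50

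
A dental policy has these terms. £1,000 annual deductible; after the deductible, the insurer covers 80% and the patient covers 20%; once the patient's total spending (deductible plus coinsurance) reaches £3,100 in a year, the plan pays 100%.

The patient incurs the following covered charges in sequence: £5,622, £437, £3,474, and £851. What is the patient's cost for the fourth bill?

£170.20

#1 (£5,622): £1,000 finishes the deductible; £4,622 goes to coinsurance; patient's 20% is £924.40. Patient pays £1,924.40; OOP now £1,924.40.
#2 (£437): 20% coinsurance on £437 = £87.40. Patient pays £87.40; OOP now £2,011.80.
#3 (£3,474): 20% coinsurance on £3,474 = £694.80. Patient owes £694.80 (running OOP £2,706.60).
#4 (£851): deductible already satisfied, so patient's share is 20% × £851 = £170.20. Patient pays £170.20; OOP now £2,876.80.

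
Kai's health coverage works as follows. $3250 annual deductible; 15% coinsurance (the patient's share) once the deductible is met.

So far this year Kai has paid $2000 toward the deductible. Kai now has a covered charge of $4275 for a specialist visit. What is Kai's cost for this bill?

$1703.75

$2000 of the $3250 deductible is already met, leaving $1250.
After the $1250 deductible portion, $4275 − $1250 = $3025 is subject to coinsurance.
15% of $3025 = $453.75 falls to the patient.
So the patient owes $1250 + $453.75 = $1703.75.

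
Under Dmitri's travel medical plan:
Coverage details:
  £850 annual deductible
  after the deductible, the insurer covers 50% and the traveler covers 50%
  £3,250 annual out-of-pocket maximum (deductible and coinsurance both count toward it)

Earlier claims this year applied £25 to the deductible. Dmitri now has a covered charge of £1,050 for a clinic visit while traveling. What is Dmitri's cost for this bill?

£937.50

£25 of the £850 deductible is already met, leaving £825.
After the £825 deductible portion, £1,050 − £825 = £225 is subject to coinsurance.
50% of £225 = £112.50 falls to the traveler.
Traveler responsibility before any cap: £825 + £112.50 = £937.50.
Year-to-date out-of-pocket becomes £25 + £937.50 = £962.50, still under the £3,250 maximum, so no cap applies.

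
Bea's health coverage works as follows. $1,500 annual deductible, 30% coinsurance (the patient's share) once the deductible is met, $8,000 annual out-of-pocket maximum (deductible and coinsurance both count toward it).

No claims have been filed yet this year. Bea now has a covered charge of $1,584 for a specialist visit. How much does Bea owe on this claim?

Nothing has been paid toward the $1,500 deductible, so the first $1,500 of this charge is applied there.
That leaves $1,584 − $1,500 = $84 for coinsurance.
30% of $84 = $25.20 falls to the patient.
Patient responsibility before any cap: $1,500 + $25.20 = $1,525.20.
Total out-of-pocket so far would be $0 + $1,525.20 = $1,525.20, below the $8,000 cap — no reduction.

$1,525.20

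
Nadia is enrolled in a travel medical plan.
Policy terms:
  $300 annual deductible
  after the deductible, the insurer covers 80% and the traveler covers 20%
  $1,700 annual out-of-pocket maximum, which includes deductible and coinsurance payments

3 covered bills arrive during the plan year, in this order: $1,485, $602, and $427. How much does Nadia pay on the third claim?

$85.40

#1 ($1,485): $300 to deductible, leaving $1,185; 20% of $1,185 = $237. Cost to traveler: $537. OOP to date $537.
#2 ($602): deductible already satisfied, so traveler's share is 20% × $602 = $120.40. Traveler pays $120.40; OOP now $657.40.
#3 ($427): deductible met; 20% of $427 = $85.40. Traveler owes $85.40 (running OOP $742.80).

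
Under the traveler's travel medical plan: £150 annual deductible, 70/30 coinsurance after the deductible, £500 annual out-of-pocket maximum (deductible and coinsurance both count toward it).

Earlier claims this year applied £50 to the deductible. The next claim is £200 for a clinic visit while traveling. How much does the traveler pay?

£50 of the £150 deductible is already met, leaving £100.
After the £100 deductible portion, £200 − £100 = £100 is subject to coinsurance.
30% of £100 = £30 falls to the traveler.
So the traveler owes £100 + £30 = £130 before any cap.
Total out-of-pocket so far would be £50 + £130 = £180, below the £500 cap — no reduction.

£130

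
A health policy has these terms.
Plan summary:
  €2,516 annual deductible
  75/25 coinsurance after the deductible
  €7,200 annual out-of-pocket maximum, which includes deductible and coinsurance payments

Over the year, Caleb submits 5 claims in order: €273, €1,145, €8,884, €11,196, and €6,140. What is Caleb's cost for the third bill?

€3,044.50

Claim 1 (€273): entire amount goes to the deductible. Patient pays €273; OOP now €273.
Claim 2 (€1,145): entire amount goes to the deductible. Patient owes €1,145 (running OOP €1,418).
Claim 3 (€8,884): deductible takes €1,098, €7,786 remains; patient's 25% is €1,946.50. Cost to patient: €3,044.50. OOP to date €4,462.50.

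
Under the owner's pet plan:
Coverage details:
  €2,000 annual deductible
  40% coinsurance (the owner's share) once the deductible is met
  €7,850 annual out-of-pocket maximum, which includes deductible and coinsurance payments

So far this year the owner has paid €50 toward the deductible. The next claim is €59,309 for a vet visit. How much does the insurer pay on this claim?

Remaining deductible: €2,000 − €50 = €1,950.
After the €1,950 deductible portion, €59,309 − €1,950 = €57,359 is subject to coinsurance.
Coinsurance: €57,359 × 40% = €22,943.60.
So the owner owes €1,950 + €22,943.60 = €24,893.60 before any cap.
That would bring total out-of-pocket to €24,943.60, past the €7,850 cap. The owner is capped at €7,850 − €50 = €7,800 on this claim.
Insurer pays the balance: €59,309 − €7,800 = €51,509.

€51,509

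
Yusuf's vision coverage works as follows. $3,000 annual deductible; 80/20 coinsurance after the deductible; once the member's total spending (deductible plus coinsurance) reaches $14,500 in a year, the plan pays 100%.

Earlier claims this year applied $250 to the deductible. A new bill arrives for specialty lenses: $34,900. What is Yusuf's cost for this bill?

$9,180

Deductible still to meet: $3,000 − $250 = $2,750.
That leaves $34,900 − $2,750 = $32,150 for coinsurance.
Coinsurance: $32,150 × 20% = $6,430.
So the member owes $2,750 + $6,430 = $9,180 before any cap.
Year-to-date out-of-pocket becomes $250 + $9,180 = $9,430, still under the $14,500 maximum, so no cap applies.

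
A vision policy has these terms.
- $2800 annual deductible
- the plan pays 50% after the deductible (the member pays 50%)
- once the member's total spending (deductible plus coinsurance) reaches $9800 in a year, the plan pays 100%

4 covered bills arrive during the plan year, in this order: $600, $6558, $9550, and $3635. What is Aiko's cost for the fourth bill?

$46

#1 ($600): entire amount goes to the deductible. Member owes $600 (running OOP $600).
#2 ($6558): $2200 to deductible, leaving $4358; member's 50% is $2179. Member pays $4379; OOP now $4979.
#3 ($9550): deductible already satisfied, so member's share is 50% × $9550 = $4775. Member pays $4775; OOP now $9754.
#4 ($3635): deductible already satisfied, so member's share is 50% × $3635 = $1817.50. OOP would hit $11571.50 > $9800, so the cap limits the member to $9800 − $9754 = $46.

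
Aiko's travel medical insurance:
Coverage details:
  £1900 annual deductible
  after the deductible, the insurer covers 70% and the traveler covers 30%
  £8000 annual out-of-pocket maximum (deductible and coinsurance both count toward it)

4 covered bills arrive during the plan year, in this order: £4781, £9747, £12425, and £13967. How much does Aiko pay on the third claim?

Bill 1, £4781: £1900 to deductible, leaving £2881; coinsurance £2881 × 30% = £864.30. Traveler pays £2764.30; OOP now £2764.30.
Bill 2, £9747: deductible already satisfied, so traveler's share is 30% × £9747 = £2924.10. Traveler pays £2924.10; OOP now £5688.40.
Bill 3, £12425: deductible already satisfied, so traveler's share is 30% × £12425 = £3727.50. That would push OOP to £9415.90, over the £8000 cap, so traveler pays £8000 − £5688.40 = £2311.60.

£2311.60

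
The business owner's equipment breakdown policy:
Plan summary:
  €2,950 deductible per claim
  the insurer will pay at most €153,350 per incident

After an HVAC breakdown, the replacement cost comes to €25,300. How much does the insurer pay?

Subtract the deductible: €25,300 − €2,950 = €22,350.
€22,350 ≤ €153,350, so the limit doesn't bind; insurer pays €22,350.

€22,350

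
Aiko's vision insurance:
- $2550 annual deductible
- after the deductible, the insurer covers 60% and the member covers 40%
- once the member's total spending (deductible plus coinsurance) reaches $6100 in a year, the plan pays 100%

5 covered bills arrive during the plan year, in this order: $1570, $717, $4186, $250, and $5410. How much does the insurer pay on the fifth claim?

$3529.20

Bill 1, $1570: entire amount goes to the deductible. Member owes $1570 (running OOP $1570). Plan pays $1570 − $1570 = $0.
Bill 2, $717: fully absorbed by the deductible. Cost to member: $717. OOP to date $2287. Plan pays $717 − $717 = $0.
Bill 3, $4186: $263 finishes the deductible; $3923 goes to coinsurance; 40% of $3923 = $1569.20. Cost to member: $1832.20. OOP to date $4119.20. Plan pays $4186 − $1832.20 = $2353.80.
Bill 4, $250: deductible already satisfied, so member's share is 40% × $250 = $100. Cost to member: $100. OOP to date $4219.20. Plan pays $250 − $100 = $150.
Bill 5, $5410: deductible met; 40% of $5410 = $2164. OOP would hit $6383.20 > $6100, so the cap limits the member to $6100 − $4219.20 = $1880.80. Plan pays $5410 − $1880.80 = $3529.20.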